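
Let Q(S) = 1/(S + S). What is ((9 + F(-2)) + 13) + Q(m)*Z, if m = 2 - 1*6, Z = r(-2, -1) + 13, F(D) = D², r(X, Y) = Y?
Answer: 49/2 ≈ 24.500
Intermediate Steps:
Z = 12 (Z = -1 + 13 = 12)
m = -4 (m = 2 - 6 = -4)
Q(S) = 1/(2*S)
((9 + F(-2)) + 13) + Q(m)*Z = ((9 + (-2)²) + 13) + ((½)/(-4))*12 = ((9 + 4) + 13) + ((½)*(-¼))*12 = (13 + 13) - ⅛*12 = 26 - 3/2 = 49/2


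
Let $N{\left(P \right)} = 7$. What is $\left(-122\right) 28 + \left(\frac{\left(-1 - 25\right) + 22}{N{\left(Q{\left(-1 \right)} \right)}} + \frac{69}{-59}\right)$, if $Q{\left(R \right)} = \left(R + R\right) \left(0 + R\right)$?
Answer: $- \frac{1411527}{413} \approx -3417.7$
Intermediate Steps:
$Q{\left(R \right)} = 2 R^{2}$ ($Q{\left(R \right)} = 2 R R = 2 R^{2}$)
$\left(-122\right) 28 + \left(\frac{\left(-1 - 25\right) + 22}{N{\left(Q{\left(-1 \right)} \right)}} + \frac{69}{-59}\right) = \left(-122\right) 28 + \left(\frac{\left(-1 - 25\right) + 22}{7} + \frac{69}{-59}\right) = -3416 + \left(\left(-26 + 22\right) \frac{1}{7} + 69 \left(- \frac{1}{59}\right)\right) = -3416 - \frac{719}{413} = - \frac{1411527}{413}$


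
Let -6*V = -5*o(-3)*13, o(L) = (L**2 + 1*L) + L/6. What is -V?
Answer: -715/12 ≈ -59.583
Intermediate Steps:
o(L) = L**2 + 7*L/6 (o(L) = (L**2 + L) + L*(1/6) = (L + L**2) + L/6 = L**2 + 7*L/6)
V = 715/12 (V = -(-5*(-3)*(7 + 6*(-3))/6)*13/6 = -(-5*(-3)*(7 - 18)/6)*13/6 = -(-5*(-3)*(-11)/6)*13/6 = -(-5*11/2)*13/6 = -(-55)*13/12 = -1/6*(-715/2) = 715/12 ≈ 59.583)
-V = -1*715/12 = -715/12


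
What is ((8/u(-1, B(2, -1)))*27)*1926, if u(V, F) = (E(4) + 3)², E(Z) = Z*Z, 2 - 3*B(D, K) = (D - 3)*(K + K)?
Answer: 416016/361 ≈ 1152.4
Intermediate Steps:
B(D, K) = ⅔ - 2*K*(-3 + D)/3 (B(D, K) = ⅔ - (D - 3)*(K + K)/3 = ⅔ - (-3 + D)*2*K/3 = ⅔ - 2*K*(-3 + D)/3)
E(Z) = Z²
u(V, F) = 361 (u(V, F) = (4² + 3)² = (16 + 3)² = 19² = 361)
((8/u(-1, B(2, -1)))*27)*1926 = ((8/361)*27)*1926 = (216/361)*1926 = 416016/361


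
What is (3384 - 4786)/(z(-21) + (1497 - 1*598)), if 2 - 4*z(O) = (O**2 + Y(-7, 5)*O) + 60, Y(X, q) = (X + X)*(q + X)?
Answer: -5608/3685 ≈ -1.5218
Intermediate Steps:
Y(X, q) = 2*X*(X + q) (Y(X, q) = (2*X)*(X + q) = 2*X*(X + q))
z(O) = -29/2 - 7*O - O**2/4 (z(O) = 1/2 - ((O**2 + (2*(-7)*(-7 + 5))*O) + 60)/4 = 1/2 - ((O**2 + (2*(-7)*(-2))*O) + 60)/4 = 1/2 - ((O**2 + 28*O) + 60)/4 = 1/2 - (60 + O**2 + 28*O)/4 = 1/2 + (-15 - 7*O - O**2/4) = -29/2 - 7*O - O**2/4)
(3384 - 4786)/(z(-21) + (1497 - 1*598)) = (3384 - 4786)/((-29/2 - 7*(-21) - 1/4*(-21)**2) + (1497 - 1*598)) = -1402/((-29/2 + 147 - 1/4*441) + (1497 - 598)) = -1402/((-29/2 + 147 - 441/4) + 899) = -1402/(89/4 + 899) = -1402/3685/4 = -1402*4/3685 = -5608/3685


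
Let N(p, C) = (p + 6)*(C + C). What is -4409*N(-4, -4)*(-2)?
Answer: -141088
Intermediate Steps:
N(p, C) = 2*C*(6 + p) (N(p, C) = (6 + p)*(2*C) = 2*C*(6 + p))
-4409*N(-4, -4)*(-2) = -4409*2*(-4)*(6 - 4)*(-2) = -4409*2*(-4)*2*(-2) = -(-70544)*(-2) = -4409*32 = -141088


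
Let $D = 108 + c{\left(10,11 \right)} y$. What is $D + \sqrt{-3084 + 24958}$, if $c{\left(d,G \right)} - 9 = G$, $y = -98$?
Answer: $-1852 + \sqrt{21874} \approx -1704.1$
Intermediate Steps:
$c{\left(d,G \right)} = 9 + G$
$D = -1852$ ($D = 108 + \left(9 + 11\right) \left(-98\right) = 108 + 20 \left(-98\right) = 108 - 1960 = -1852$)
$D + \sqrt{-3084 + 24958} = -1852 + \sqrt{-3084 + 24958} = -1852 + \sqrt{21874}$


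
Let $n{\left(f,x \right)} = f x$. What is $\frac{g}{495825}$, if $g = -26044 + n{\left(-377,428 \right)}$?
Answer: $- \frac{7496}{19833} \approx -0.37796$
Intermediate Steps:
$g = -187400$ ($g = -26044 - 161356 = -187400$)
$\frac{g}{495825} = - \frac{187400}{495825} = \left(-187400\right) \frac{1}{495825} = - \frac{7496}{19833}$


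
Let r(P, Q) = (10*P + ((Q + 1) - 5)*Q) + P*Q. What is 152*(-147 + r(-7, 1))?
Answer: -34504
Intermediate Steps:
r(P, Q) = 10*P + P*Q + Q*(-4 + Q) (r(P, Q) = (10*P + ((1 + Q) - 5)*Q) + P*Q = (10*P + (-4 + Q)*Q) + P*Q = (10*P + Q*(-4 + Q)) + P*Q = 10*P + P*Q + Q*(-4 + Q))
152*(-147 + r(-7, 1)) = 152*(-147 + (1**2 - 4*1 + 10*(-7) - 7*1)) = 152*(-147 + (1 - 4 - 70 - 7)) = 152*(-147 - 80) = 152*(-227) = -34504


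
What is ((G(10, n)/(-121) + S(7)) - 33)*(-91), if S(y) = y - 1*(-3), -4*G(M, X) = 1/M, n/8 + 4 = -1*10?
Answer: 10130029/4840 ≈ 2093.0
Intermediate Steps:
n = -112 (n = -32 + 8*(-1*10) = -32 + 8*(-10) = -32 - 80 = -112)
G(M, X) = -1/(4*M)
S(y) = 3 + y (S(y) = y + 3 = 3 + y)
((G(10, n)/(-121) + S(7)) - 33)*(-91) = ((-¼/10/(-121) + (3 + 7)) - 33)*(-91) = ((-¼*⅒*(-1/121) + 10) - 33)*(-91) = ((-1/40*(-1/121) + 10) - 33)*(-91) = ((1/4840 + 10) - 33)*(-91) = (48401/4840 - 33)*(-91) = -111319/4840*(-91) = 10130029/4840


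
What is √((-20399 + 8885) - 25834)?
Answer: 2*I*√9337 ≈ 193.26*I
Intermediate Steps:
√((-20399 + 8885) - 25834) = √(-11514 - 25834) = √(-37348) = 2*I*√9337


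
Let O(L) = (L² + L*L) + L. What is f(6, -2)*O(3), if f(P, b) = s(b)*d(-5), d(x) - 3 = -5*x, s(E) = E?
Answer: -1176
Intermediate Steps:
d(x) = 3 - 5*x
f(P, b) = 28*b (f(P, b) = b*(3 - 5*(-5)) = b*(3 + 25) = b*28 = 28*b)
O(L) = L + 2*L² (O(L) = (L² + L²) + L = 2*L² + L = L + 2*L²)
f(6, -2)*O(3) = (28*(-2))*(3*(1 + 2*3)) = -168*(1 + 6) = -168*7 = -56*21 = -1176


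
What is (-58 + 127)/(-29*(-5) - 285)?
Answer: -69/140 ≈ -0.49286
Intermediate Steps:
(-58 + 127)/(-29*(-5) - 285) = 69/(145 - 285) = 69/(-140) = 69*(-1/140) = -69/140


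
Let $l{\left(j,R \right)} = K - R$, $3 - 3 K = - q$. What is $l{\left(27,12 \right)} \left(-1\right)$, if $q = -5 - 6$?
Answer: $\frac{44}{3} \approx 14.667$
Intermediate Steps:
$q = -11$ ($q = -5 - 6 = -11$)
$K = - \frac{8}{3}$ ($K = 1 - \frac{\left(-1\right) \left(-11\right)}{3} = 1 - \frac{11}{3} = - \frac{8}{3} \approx -2.6667$)
$l{\left(j,R \right)} = - \frac{8}{3} - R$
$l{\left(27,12 \right)} \left(-1\right) = \left(- \frac{8}{3} - 12\right) \left(-1\right) = \left(- \frac{44}{3}\right) \left(-1\right) = \frac{44}{3}$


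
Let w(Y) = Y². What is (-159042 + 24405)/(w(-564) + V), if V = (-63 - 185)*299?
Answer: -134637/243944 ≈ -0.55192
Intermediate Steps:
V = -74152 (V = -248*299 = -74152)
(-159042 + 24405)/(w(-564) + V) = (-159042 + 24405)/((-564)² - 74152) = -134637/(318096 - 74152) = -134637/243944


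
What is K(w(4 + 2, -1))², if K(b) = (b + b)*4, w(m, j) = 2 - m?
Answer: 1024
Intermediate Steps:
K(b) = 8*b (K(b) = (2*b)*4 = 8*b)
K(w(4 + 2, -1))² = (8*(2 - (4 + 2)))² = (8*(2 - 1*6))² = (8*(2 - 6))² = (8*(-4))² = (-32)² = 1024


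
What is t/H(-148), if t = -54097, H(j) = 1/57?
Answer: -3083529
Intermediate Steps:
H(j) = 1/57
t/H(-148) = -54097/1/57 = -54097*57 = -3083529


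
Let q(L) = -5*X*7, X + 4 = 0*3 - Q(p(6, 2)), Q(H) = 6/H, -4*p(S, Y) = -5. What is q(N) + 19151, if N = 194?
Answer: 19459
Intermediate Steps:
p(S, Y) = 5/4 (p(S, Y) = -¼*(-5) = 5/4)
X = -44/5 (X = -4 + (0*3 - 6/5/4) = -4 + (0 - 6*4/5) = -4 + (0 - 1*24/5) = -4 + (0 - 24/5) = -4 - 24/5 = -44/5 ≈ -8.8000)
q(L) = 308 (q(L) = -5*(-44/5)*7 = 44*7 = 308)
q(N) + 19151 = 308 + 19151 = 19459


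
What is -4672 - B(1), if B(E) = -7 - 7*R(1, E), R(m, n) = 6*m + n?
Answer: -4616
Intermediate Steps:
R(m, n) = n + 6*m
B(E) = -49 - 7*E (B(E) = -7 - 7*(E + 6*1) = -7 - 7*(E + 6) = -7 - 7*(6 + E) = -7 + (-42 - 7*E) = -49 - 7*E)
-4672 - B(1) = -4672 - (-49 - 7*1) = -4672 - (-49 - 7) = -4672 - 1*(-56) = -4672 + 56 = -4616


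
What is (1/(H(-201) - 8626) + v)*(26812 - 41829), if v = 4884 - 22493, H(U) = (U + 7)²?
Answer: 7671240565513/29010 ≈ 2.6443e+8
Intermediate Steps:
H(U) = (7 + U)²
v = -17609
(1/(H(-201) - 8626) + v)*(26812 - 41829) = (1/((7 - 201)² - 8626) - 17609)*(26812 - 41829) = (1/((-194)² - 8626) - 17609)*(-15017) = (1/(37636 - 8626) - 17609)*(-15017) = (1/29010 - 17609)*(-15017) = -510837089/29010*(-15017) = 7671240565513/29010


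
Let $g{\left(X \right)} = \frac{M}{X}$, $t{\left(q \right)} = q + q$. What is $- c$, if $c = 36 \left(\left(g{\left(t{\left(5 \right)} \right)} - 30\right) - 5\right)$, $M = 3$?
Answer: $\frac{6246}{5} \approx 1249.2$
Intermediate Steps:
$t{\left(q \right)} = 2 q$
$g{\left(X \right)} = \frac{3}{X}$
$c = - \frac{6246}{5}$ ($c = 36 \left(\left(\frac{3}{2 \cdot 5} - 30\right) - 5\right) = 36 \left(\left(\frac{3}{10} - 30\right) - 5\right) = 36 \left(- \frac{297}{10} - 5\right) = 36 \left(- \frac{347}{10}\right) = - \frac{6246}{5} \approx -1249.2$)
$- c = \left(-1\right) \left(- \frac{6246}{5}\right) = \frac{6246}{5}$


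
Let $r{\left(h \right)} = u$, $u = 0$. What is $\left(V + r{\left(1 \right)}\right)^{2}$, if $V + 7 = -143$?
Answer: $22500$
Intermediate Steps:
$V = -150$ ($V = -7 - 143 = -150$)
$r{\left(h \right)} = 0$
$\left(V + r{\left(1 \right)}\right)^{2} = \left(-150 + 0\right)^{2} = \left(-150\right)^{2} = 22500$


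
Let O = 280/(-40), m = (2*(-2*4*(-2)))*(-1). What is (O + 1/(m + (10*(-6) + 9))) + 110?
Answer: 8548/83 ≈ 102.99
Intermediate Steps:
m = -32 (m = (2*(-8*(-2)))*(-1) = (2*16)*(-1) = 32*(-1) = -32)
O = -7 (O = 280*(-1/40) = -7)
(O + 1/(m + (10*(-6) + 9))) + 110 = (-7 + 1/(-32 + (10*(-6) + 9))) + 110 = (-7 + 1/(-32 + (-60 + 9))) + 110 = (-7 + 1/(-32 - 51)) + 110 = (-7 + 1/(-83)) + 110 = (-7 - 1/83) + 110 = -582/83 + 110 = 8548/83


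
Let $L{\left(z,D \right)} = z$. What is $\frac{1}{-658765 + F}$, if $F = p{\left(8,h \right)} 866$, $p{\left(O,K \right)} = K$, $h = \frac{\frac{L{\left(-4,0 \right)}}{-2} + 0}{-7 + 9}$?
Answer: $- \frac{1}{657899} \approx -1.52 \cdot 10^{-6}$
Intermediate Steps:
$h = 1$ ($h = \frac{- \frac{4}{-2} + 0}{-7 + 9} = \frac{\left(-4\right) \left(- \frac{1}{2}\right) + 0}{2} = \left(2 + 0\right) \frac{1}{2} = 2 \cdot \frac{1}{2} = 1$)
$F = 866$ ($F = 1 \cdot 866 = 866$)
$\frac{1}{-658765 + F} = \frac{1}{-658765 + 866} = \frac{1}{-657899} = - \frac{1}{657899}$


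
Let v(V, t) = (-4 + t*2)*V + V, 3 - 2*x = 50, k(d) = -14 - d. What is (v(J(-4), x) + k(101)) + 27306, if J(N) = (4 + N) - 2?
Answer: 27291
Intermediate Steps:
x = -47/2 (x = 3/2 - 1/2*50 = 3/2 - 25 = -47/2 ≈ -23.500)
J(N) = 2 + N
v(V, t) = V + V*(-4 + 2*t) (v(V, t) = (-4 + 2*t)*V + V = V*(-4 + 2*t) + V = V + V*(-4 + 2*t))
(v(J(-4), x) + k(101)) + 27306 = ((2 - 4)*(-3 + 2*(-47/2)) + (-14 - 1*101)) + 27306 = (-2*(-3 - 47) + (-14 - 101)) + 27306 = (-2*(-50) - 115) + 27306 = (100 - 115) + 27306 = -15 + 27306 = 27291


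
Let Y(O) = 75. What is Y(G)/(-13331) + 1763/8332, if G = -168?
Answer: 22877653/111073892 ≈ 0.20597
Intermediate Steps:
Y(G)/(-13331) + 1763/8332 = 75/(-13331) + 1763/8332 = 75*(-1/13331) + 1763*(1/8332) = -75/13331 + 1763/8332 = 22877653/111073892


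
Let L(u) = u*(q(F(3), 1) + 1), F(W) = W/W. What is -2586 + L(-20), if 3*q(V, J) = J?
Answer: -7838/3 ≈ -2612.7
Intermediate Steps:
F(W) = 1
q(V, J) = J/3
L(u) = 4*u/3 (L(u) = u*((⅓)*1 + 1) = u*(⅓ + 1) = u*(4/3) = 4*u/3)
-2586 + L(-20) = -2586 + (4/3)*(-20) = -2586 - 80/3 = -7838/3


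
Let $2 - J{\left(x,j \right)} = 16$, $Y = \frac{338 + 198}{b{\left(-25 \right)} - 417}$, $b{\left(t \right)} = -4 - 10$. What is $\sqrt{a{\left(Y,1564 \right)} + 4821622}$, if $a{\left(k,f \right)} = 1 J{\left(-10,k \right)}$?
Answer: $22 \sqrt{9962} \approx 2195.8$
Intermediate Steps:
$b{\left(t \right)} = -14$ ($b{\left(t \right)} = -4 - 10 = -14$)
$Y = - \frac{536}{431}$ ($Y = \frac{338 + 198}{-14 - 417} = \frac{536}{-431} = 536 \left(- \frac{1}{431}\right) = - \frac{536}{431} \approx -1.2436$)
$J{\left(x,j \right)} = -14$ ($J{\left(x,j \right)} = 2 - 16 = -14$)
$a{\left(k,f \right)} = -14$ ($a{\left(k,f \right)} = 1 \left(-14\right) = -14$)
$\sqrt{a{\left(Y,1564 \right)} + 4821622} = \sqrt{-14 + 4821622} = \sqrt{4821608} = 22 \sqrt{9962}$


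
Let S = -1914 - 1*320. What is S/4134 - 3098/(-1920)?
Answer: 236607/220480 ≈ 1.0731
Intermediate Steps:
S = -2234 (S = -1914 - 320 = -2234)
S/4134 - 3098/(-1920) = -2234/4134 - 3098/(-1920) = -2234*1/4134 - 3098*(-1/1920) = -1117/2067 + 1549/960 = 236607/220480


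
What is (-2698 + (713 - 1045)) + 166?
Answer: -2864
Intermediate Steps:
(-2698 + (713 - 1045)) + 166 = (-2698 - 332) + 166 = -3030 + 166 = -2864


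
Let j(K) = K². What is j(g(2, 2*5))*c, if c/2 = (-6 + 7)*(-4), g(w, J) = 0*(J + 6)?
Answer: 0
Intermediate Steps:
g(w, J) = 0 (g(w, J) = 0*(6 + J) = 0)
c = -8 (c = 2*((-6 + 7)*(-4)) = 2*(1*(-4)) = 2*(-4) = -8)
j(g(2, 2*5))*c = 0²*(-8) = 0*(-8) = 0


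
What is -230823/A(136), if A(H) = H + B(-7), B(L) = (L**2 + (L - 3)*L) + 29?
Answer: -230823/284 ≈ -812.76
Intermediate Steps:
B(L) = 29 + L**2 + L*(-3 + L) (B(L) = (L**2 + (-3 + L)*L) + 29 = (L**2 + L*(-3 + L)) + 29 = 29 + L**2 + L*(-3 + L))
A(H) = 148 + H (A(H) = H + (29 - 3*(-7) + 2*(-7)**2) = H + (29 + 21 + 2*49) = H + (29 + 21 + 98) = H + 148 = 148 + H)
-230823/A(136) = -230823/(148 + 136) = -230823/284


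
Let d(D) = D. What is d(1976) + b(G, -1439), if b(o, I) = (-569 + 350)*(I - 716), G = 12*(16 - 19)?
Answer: 473921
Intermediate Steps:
G = -36 (G = 12*(-3) = -36)
b(o, I) = 156804 - 219*I (b(o, I) = -219*(-716 + I) = 156804 - 219*I)
d(1976) + b(G, -1439) = 1976 + (156804 - 219*(-1439)) = 1976 + (156804 + 315141) = 1976 + 471945 = 473921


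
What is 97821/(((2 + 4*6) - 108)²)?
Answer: 97821/6724 ≈ 14.548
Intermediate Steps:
97821/(((2 + 4*6) - 108)²) = 97821/(((2 + 24) - 108)²) = 97821/((26 - 108)²) = 97821/((-82)²) = 97821/6724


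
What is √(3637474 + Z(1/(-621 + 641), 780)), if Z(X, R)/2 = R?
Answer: 7*√74266 ≈ 1907.6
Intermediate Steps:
Z(X, R) = 2*R
√(3637474 + Z(1/(-621 + 641), 780)) = √(3637474 + 2*780) = √(3637474 + 1560) = √3639034 = 7*√74266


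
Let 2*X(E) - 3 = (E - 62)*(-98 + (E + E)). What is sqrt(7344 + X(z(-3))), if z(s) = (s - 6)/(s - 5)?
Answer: sqrt(656633)/8 ≈ 101.29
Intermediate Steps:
z(s) = (-6 + s)/(-5 + s)
X(E) = 3/2 + (-98 + 2*E)*(-62 + E)/2 (X(E) = 3/2 + ((E - 62)*(-98 + (E + E)))/2 = 3/2 + ((-62 + E)*(-98 + 2*E))/2 = 3/2 + ((-98 + 2*E)*(-62 + E))/2 = 3/2 + (-98 + 2*E)*(-62 + E)/2)
sqrt(7344 + X(z(-3))) = sqrt(7344 + (6079/2 + ((-6 - 3)/(-5 - 3))**2 - 111*(-6 - 3)/(-5 - 3))) = sqrt(7344 + (6079/2 + (-9/(-8))**2 - 111*(-9)/(-8))) = sqrt(7344 + (6079/2 + (-1/8*(-9))**2 - (-111)*(-9)/8)) = sqrt(7344 + (6079/2 + (9/8)**2 - 111*9/8)) = sqrt(7344 + (6079/2 + 81/64 - 999/8)) = sqrt(7344 + 186617/64) = sqrt(656633/64) = sqrt(656633)/8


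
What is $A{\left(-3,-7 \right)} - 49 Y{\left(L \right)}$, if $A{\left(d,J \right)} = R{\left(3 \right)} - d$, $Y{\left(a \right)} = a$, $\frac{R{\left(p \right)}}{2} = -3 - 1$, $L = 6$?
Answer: $-299$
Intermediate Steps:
$R{\left(p \right)} = -8$ ($R{\left(p \right)} = 2 \left(-3 - 1\right) = 2 \left(-4\right) = -8$)
$A{\left(d,J \right)} = -8 - d$
$A{\left(-3,-7 \right)} - 49 Y{\left(L \right)} = \left(-8 - -3\right) - 294 = \left(-8 + 3\right) - 294 = -5 - 294 = -299$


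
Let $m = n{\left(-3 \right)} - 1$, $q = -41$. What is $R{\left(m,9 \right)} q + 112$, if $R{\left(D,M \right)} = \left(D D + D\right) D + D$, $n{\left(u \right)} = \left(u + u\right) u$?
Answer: $-213867$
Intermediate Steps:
$n{\left(u \right)} = 2 u^{2}$ ($n{\left(u \right)} = 2 u u = 2 u^{2}$)
$m = 17$ ($m = 2 \left(-3\right)^{2} - 1 = 2 \cdot 9 - 1 = 18 - 1 = 17$)
$R{\left(D,M \right)} = D + D \left(D + D^{2}\right)$ ($R{\left(D,M \right)} = \left(D^{2} + D\right) D + D = \left(D + D^{2}\right) D + D = D \left(D + D^{2}\right) + D = D + D \left(D + D^{2}\right)$)
$R{\left(m,9 \right)} q + 112 = 17 \left(1 + 17 + 17^{2}\right) \left(-41\right) + 112 = 17 \left(1 + 17 + 289\right) \left(-41\right) + 112 = 17 \cdot 307 \left(-41\right) + 112 = 5219 \left(-41\right) + 112 = -213979 + 112 = -213867$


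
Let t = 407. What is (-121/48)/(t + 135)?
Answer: -121/26016 ≈ -0.0046510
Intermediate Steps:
(-121/48)/(t + 135) = (-121/48)/(407 + 135) = -121*1/48/542 = -121/48*1/542 = -121/26016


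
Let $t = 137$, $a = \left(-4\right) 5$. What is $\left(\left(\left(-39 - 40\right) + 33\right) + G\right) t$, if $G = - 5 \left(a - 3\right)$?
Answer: $9453$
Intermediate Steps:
$a = -20$
$G = 115$ ($G = - 5 \left(-20 - 3\right) = \left(-5\right) \left(-23\right) = 115$)
$\left(\left(\left(-39 - 40\right) + 33\right) + G\right) t = \left(\left(\left(-39 - 40\right) + 33\right) + 115\right) 137 = \left(\left(-79 + 33\right) + 115\right) 137 = \left(-46 + 115\right) 137 = 69 \cdot 137 = 9453$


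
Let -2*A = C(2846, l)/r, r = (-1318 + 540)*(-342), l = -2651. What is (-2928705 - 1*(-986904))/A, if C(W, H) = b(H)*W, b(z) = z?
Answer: -516666642876/3772373 ≈ -1.3696e+5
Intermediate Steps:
C(W, H) = H*W
r = 266076 (r = -778*(-342) = 266076)
A = 3772373/266076 (A = -(-2651*2846)/(2*266076) = -(-3772373)/266076 = -½*(-3772373/133038) = 3772373/266076 ≈ 14.178)
(-2928705 - 1*(-986904))/A = (-2928705 - 1*(-986904))/(3772373/266076) = (-2928705 + 986904)*(266076/3772373) = -1941801*266076/3772373 = -516666642876/3772373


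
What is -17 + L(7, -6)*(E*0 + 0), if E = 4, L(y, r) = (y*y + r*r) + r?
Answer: -17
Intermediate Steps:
L(y, r) = r + r**2 + y**2 (L(y, r) = (y**2 + r**2) + r = (r**2 + y**2) + r = r + r**2 + y**2)
-17 + L(7, -6)*(E*0 + 0) = -17 + (-6 + (-6)**2 + 7**2)*(4*0 + 0) = -17 + (-6 + 36 + 49)*(0 + 0) = -17 + 79*0 = -17 + 0 = -17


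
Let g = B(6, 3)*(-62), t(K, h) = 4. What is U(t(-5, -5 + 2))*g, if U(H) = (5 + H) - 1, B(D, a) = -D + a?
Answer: 1488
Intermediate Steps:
B(D, a) = a - D
U(H) = 4 + H
g = 186 (g = (3 - 1*6)*(-62) = (3 - 6)*(-62) = -3*(-62) = 186)
U(t(-5, -5 + 2))*g = (4 + 4)*186 = 8*186 = 1488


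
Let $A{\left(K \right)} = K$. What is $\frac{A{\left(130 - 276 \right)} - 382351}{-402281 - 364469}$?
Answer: $\frac{382497}{766750} \approx 0.49886$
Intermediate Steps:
$\frac{A{\left(130 - 276 \right)} - 382351}{-402281 - 364469} = \frac{\left(130 - 276\right) - 382351}{-402281 - 364469} = \frac{\left(130 - 276\right) - 382351}{-766750} = \left(-146 - 382351\right) \left(- \frac{1}{766750}\right) = \left(-382497\right) \left(- \frac{1}{766750}\right) = \frac{382497}{766750}$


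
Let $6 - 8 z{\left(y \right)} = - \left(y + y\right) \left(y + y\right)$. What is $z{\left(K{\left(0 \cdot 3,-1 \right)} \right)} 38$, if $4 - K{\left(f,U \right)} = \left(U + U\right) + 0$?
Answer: $\frac{1425}{2} \approx 712.5$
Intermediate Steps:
$K{\left(f,U \right)} = 4 - 2 U$ ($K{\left(f,U \right)} = 4 - \left(\left(U + U\right) + 0\right) = 4 - \left(2 U + 0\right) = 4 - 2 U$)
$z{\left(y \right)} = \frac{3}{4} + \frac{y^{2}}{2}$ ($z{\left(y \right)} = \frac{3}{4} - \frac{\left(-1\right) \left(y + y\right) \left(y + y\right)}{8} = \frac{3}{4} - \frac{\left(-1\right) 2 y 2 y}{8} = \frac{3}{4} - \frac{\left(-1\right) 4 y^{2}}{8} = \frac{3}{4} - \frac{\left(-4\right) y^{2}}{8} = \frac{3}{4} + \frac{y^{2}}{2}$)
$z{\left(K{\left(0 \cdot 3,-1 \right)} \right)} 38 = \left(\frac{3}{4} + \frac{\left(4 - -2\right)^{2}}{2}\right) 38 = \left(\frac{3}{4} + \frac{\left(4 + 2\right)^{2}}{2}\right) 38 = \left(\frac{3}{4} + \frac{6^{2}}{2}\right) 38 = \left(\frac{3}{4} + \frac{1}{2} \cdot 36\right) 38 = \left(\frac{3}{4} + 18\right) 38 = \frac{75}{4} \cdot 38 = \frac{1425}{2}$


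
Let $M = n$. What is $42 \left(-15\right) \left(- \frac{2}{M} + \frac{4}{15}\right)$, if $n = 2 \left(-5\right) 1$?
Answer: $-294$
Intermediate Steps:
$n = -10$ ($n = \left(-10\right) 1 = -10$)
$M = -10$
$42 \left(-15\right) \left(- \frac{2}{M} + \frac{4}{15}\right) = 42 \left(-15\right) \left(- \frac{2}{-10} + \frac{4}{15}\right) = - 630 \left(\left(-2\right) \left(- \frac{1}{10}\right) + 4 \cdot \frac{1}{15}\right) = - 630 \left(\frac{1}{5} + \frac{4}{15}\right) = \left(-630\right) \frac{7}{15} = -294$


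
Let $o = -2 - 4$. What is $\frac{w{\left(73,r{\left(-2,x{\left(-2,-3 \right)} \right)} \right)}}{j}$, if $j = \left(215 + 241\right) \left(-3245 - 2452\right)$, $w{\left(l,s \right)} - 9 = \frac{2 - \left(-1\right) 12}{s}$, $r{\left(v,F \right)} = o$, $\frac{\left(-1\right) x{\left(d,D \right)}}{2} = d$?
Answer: $- \frac{5}{1948374} \approx -2.5662 \cdot 10^{-6}$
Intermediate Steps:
$x{\left(d,D \right)} = - 2 d$
$o = -6$ ($o = -2 - 4 = -6$)
$r{\left(v,F \right)} = -6$
$w{\left(l,s \right)} = 9 + \frac{14}{s}$ ($w{\left(l,s \right)} = 9 + \frac{2 - \left(-1\right) 12}{s} = 9 + \frac{2 - -12}{s} = 9 + \frac{2 + 12}{s} = 9 + \frac{14}{s}$)
$j = -2597832$ ($j = 456 \left(-5697\right) = -2597832$)
$\frac{w{\left(73,r{\left(-2,x{\left(-2,-3 \right)} \right)} \right)}}{j} = \frac{9 + \frac{14}{-6}}{-2597832} = \left(9 + 14 \left(- \frac{1}{6}\right)\right) \left(- \frac{1}{2597832}\right) = \left(9 - \frac{7}{3}\right) \left(- \frac{1}{2597832}\right) = \frac{20}{3} \left(- \frac{1}{2597832}\right) = - \frac{5}{1948374}$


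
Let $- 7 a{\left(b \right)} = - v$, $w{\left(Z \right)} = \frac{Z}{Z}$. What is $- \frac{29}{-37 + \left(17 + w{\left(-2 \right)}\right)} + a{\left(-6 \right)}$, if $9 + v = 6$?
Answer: $\frac{146}{133} \approx 1.0977$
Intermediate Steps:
$v = -3$ ($v = -9 + 6 = -3$)
$w{\left(Z \right)} = 1$
$a{\left(b \right)} = - \frac{3}{7}$ ($a{\left(b \right)} = - \frac{\left(-1\right) \left(-3\right)}{7} = \left(- \frac{1}{7}\right) 3 = - \frac{3}{7}$)
$- \frac{29}{-37 + \left(17 + w{\left(-2 \right)}\right)} + a{\left(-6 \right)} = - \frac{29}{-37 + \left(17 + 1\right)} - \frac{3}{7} = - \frac{29}{-37 + 18} - \frac{3}{7} = - \frac{29}{-19} - \frac{3}{7} = \left(-29\right) \left(- \frac{1}{19}\right) - \frac{3}{7} = \frac{29}{19} - \frac{3}{7} = \frac{146}{133}$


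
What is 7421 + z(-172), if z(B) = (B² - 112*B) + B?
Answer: 56097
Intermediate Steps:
z(B) = B² - 111*B
7421 + z(-172) = 7421 - 172*(-111 - 172) = 7421 - 172*(-283) = 7421 + 48676 = 56097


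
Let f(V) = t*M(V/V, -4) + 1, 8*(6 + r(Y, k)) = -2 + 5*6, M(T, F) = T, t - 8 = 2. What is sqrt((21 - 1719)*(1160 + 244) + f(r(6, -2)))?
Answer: I*sqrt(2383981) ≈ 1544.0*I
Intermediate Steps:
t = 10 (t = 8 + 2 = 10)
r(Y, k) = -5/2 (r(Y, k) = -6 + (-2 + 5*6)/8 = -6 + (-2 + 30)/8 = -6 + (1/8)*28 = -6 + 7/2 = -5/2)
f(V) = 11 (f(V) = 10*(V/V) + 1 = 10*1 + 1 = 10 + 1 = 11)
sqrt((21 - 1719)*(1160 + 244) + f(r(6, -2))) = sqrt((21 - 1719)*(1160 + 244) + 11) = sqrt(-1698*1404 + 11) = sqrt(-2383992 + 11) = sqrt(-2383981) = I*sqrt(2383981)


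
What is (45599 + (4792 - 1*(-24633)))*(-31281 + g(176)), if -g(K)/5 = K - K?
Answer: -2346825744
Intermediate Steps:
g(K) = 0 (g(K) = -5*(K - K) = -5*0 = 0)
(45599 + (4792 - 1*(-24633)))*(-31281 + g(176)) = (45599 + (4792 - 1*(-24633)))*(-31281 + 0) = (45599 + (4792 + 24633))*(-31281) = (45599 + 29425)*(-31281) = 75024*(-31281) = -2346825744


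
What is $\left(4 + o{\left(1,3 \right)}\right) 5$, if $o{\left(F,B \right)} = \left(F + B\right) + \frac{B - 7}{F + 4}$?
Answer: $36$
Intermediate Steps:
$o{\left(F,B \right)} = B + F + \frac{-7 + B}{4 + F}$ ($o{\left(F,B \right)} = \left(B + F\right) + \frac{-7 + B}{4 + F} = B + F + \frac{-7 + B}{4 + F}$)
$\left(4 + o{\left(1,3 \right)}\right) 5 = \left(4 + \frac{-7 + 1^{2} + 4 \cdot 1 + 5 \cdot 3 + 3 \cdot 1}{4 + 1}\right) 5 = \left(4 + \frac{-7 + 1 + 4 + 15 + 3}{5}\right) 5 = \left(4 + \frac{1}{5} \cdot 16\right) 5 = \left(4 + \frac{16}{5}\right) 5 = \frac{36}{5} \cdot 5 = 36$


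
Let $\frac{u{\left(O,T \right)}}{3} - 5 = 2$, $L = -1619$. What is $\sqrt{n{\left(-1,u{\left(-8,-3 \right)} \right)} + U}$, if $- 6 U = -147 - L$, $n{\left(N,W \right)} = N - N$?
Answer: $\frac{4 i \sqrt{138}}{3} \approx 15.663 i$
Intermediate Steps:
$u{\left(O,T \right)} = 21$ ($u{\left(O,T \right)} = 15 + 3 \cdot 2 = 15 + 6 = 21$)
$n{\left(N,W \right)} = 0$
$U = - \frac{736}{3}$ ($U = - \frac{-147 - -1619}{6} = - \frac{-147 + 1619}{6} = \left(- \frac{1}{6}\right) 1472 = - \frac{736}{3} \approx -245.33$)
$\sqrt{n{\left(-1,u{\left(-8,-3 \right)} \right)} + U} = \sqrt{0 - \frac{736}{3}} = \sqrt{- \frac{736}{3}} = \frac{4 i \sqrt{138}}{3}$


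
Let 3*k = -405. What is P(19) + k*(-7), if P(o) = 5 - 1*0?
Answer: 950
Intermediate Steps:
k = -135 (k = (⅓)*(-405) = -135)
P(o) = 5 (P(o) = 5 + 0 = 5)
P(19) + k*(-7) = 5 - 135*(-7) = 5 + 945 = 950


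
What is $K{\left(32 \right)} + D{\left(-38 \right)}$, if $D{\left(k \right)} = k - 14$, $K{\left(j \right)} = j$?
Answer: $-20$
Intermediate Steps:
$D{\left(k \right)} = -14 + k$
$K{\left(32 \right)} + D{\left(-38 \right)} = 32 - 52 = -20$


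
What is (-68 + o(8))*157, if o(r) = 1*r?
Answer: -9420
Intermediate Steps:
o(r) = r
(-68 + o(8))*157 = (-68 + 8)*157 = -60*157 = -9420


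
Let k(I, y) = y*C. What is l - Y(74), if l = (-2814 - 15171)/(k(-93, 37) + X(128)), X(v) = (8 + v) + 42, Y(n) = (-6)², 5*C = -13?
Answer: -104649/409 ≈ -255.87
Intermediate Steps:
C = -13/5 (C = (⅕)*(-13) = -13/5 ≈ -2.6000)
Y(n) = 36
X(v) = 50 + v
k(I, y) = -13*y/5 (k(I, y) = y*(-13/5) = -13*y/5)
l = -89925/409 (l = (-2814 - 15171)/(-13/5*37 + (50 + 128)) = -17985/(-481/5 + 178) = -17985/409/5 = -17985*5/409 = -89925/409 ≈ -219.87)
l - Y(74) = -89925/409 - 1*36 = -89925/409 - 36 = -104649/409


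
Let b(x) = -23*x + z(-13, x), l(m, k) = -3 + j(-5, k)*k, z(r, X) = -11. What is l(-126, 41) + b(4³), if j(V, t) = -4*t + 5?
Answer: -8005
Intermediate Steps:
j(V, t) = 5 - 4*t
l(m, k) = -3 + k*(5 - 4*k) (l(m, k) = -3 + (5 - 4*k)*k = -3 + k*(5 - 4*k))
b(x) = -11 - 23*x (b(x) = -23*x - 11 = -11 - 23*x)
l(-126, 41) + b(4³) = (-3 - 1*41*(-5 + 4*41)) + (-11 - 23*4³) = (-3 - 1*41*(-5 + 164)) + (-11 - 23*64) = (-3 - 1*41*159) + (-11 - 1472) = (-3 - 6519) - 1483 = -6522 - 1483 = -8005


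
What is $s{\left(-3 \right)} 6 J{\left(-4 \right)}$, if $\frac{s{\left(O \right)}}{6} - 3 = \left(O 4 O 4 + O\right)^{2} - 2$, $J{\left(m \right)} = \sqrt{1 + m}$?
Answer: $715752 i \sqrt{3} \approx 1.2397 \cdot 10^{6} i$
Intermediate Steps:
$s{\left(O \right)} = 6 + 6 \left(O + 16 O^{2}\right)^{2}$ ($s{\left(O \right)} = 18 + 6 \left(\left(O 4 O 4 + O\right)^{2} - 2\right) = 18 + 6 \left(\left(4 O^{2} \cdot 4 + O\right)^{2} - 2\right) = 18 + 6 \left(\left(16 O^{2} + O\right)^{2} - 2\right) = 18 + 6 \left(\left(O + 16 O^{2}\right)^{2} - 2\right) = 18 + 6 \left(-2 + \left(O + 16 O^{2}\right)^{2}\right) = 18 + \left(-12 + 6 \left(O + 16 O^{2}\right)^{2}\right) = 6 + 6 \left(O + 16 O^{2}\right)^{2}$)
$s{\left(-3 \right)} 6 J{\left(-4 \right)} = \left(6 + 6 \left(-3\right)^{2} \left(1 + 16 \left(-3\right)\right)^{2}\right) 6 \sqrt{1 - 4} = \left(6 + 6 \cdot 9 \left(1 - 48\right)^{2}\right) 6 \sqrt{-3} = \left(6 + 6 \cdot 9 \left(-47\right)^{2}\right) 6 i \sqrt{3} = \left(6 + 6 \cdot 9 \cdot 2209\right) 6 i \sqrt{3} = \left(6 + 119286\right) 6 i \sqrt{3} = 119292 \cdot 6 i \sqrt{3} = 715752 i \sqrt{3}$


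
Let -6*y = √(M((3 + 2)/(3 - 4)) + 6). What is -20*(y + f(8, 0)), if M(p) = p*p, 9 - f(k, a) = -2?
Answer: -220 + 10*√31/3 ≈ -201.44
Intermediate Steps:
f(k, a) = 11 (f(k, a) = 9 - 1*(-2) = 9 + 2 = 11)
M(p) = p²
y = -√31/6 (y = -√(((3 + 2)/(3 - 4))² + 6)/6 = -√((5/(-1))² + 6)/6 = -√((5*(-1))² + 6)/6 = -√((-5)² + 6)/6 = -√(25 + 6)/6 = -√31/6 ≈ -0.92796)
-20*(y + f(8, 0)) = -20*(-√31/6 + 11) = -20*(11 - √31/6) = -220 + 10*√31/3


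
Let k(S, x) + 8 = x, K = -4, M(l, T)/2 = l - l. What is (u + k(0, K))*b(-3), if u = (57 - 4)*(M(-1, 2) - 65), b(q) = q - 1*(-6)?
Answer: -10371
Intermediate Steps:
b(q) = 6 + q (b(q) = q + 6 = 6 + q)
M(l, T) = 0 (M(l, T) = 2*(l - l) = 2*0 = 0)
k(S, x) = -8 + x
u = -3445 (u = (57 - 4)*(0 - 65) = 53*(-65) = -3445)
(u + k(0, K))*b(-3) = (-3445 + (-8 - 4))*(6 - 3) = (-3445 - 12)*3 = -3457*3 = -10371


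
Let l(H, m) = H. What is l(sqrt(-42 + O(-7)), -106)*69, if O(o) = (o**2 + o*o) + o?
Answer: 483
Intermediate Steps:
O(o) = o + 2*o**2 (O(o) = (o**2 + o**2) + o = 2*o**2 + o = o + 2*o**2)
l(sqrt(-42 + O(-7)), -106)*69 = sqrt(-42 - 7*(1 + 2*(-7)))*69 = sqrt(-42 - 7*(1 - 14))*69 = sqrt(-42 - 7*(-13))*69 = sqrt(-42 + 91)*69 = sqrt(49)*69 = 7*69 = 483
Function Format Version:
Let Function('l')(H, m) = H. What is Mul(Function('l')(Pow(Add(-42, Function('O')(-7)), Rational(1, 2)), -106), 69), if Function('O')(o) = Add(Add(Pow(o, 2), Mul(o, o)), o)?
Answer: 483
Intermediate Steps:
Function('O')(o) = Add(o, Mul(2, Pow(o, 2))) (Function('O')(o) = Add(Add(Pow(o, 2), Pow(o, 2)), o) = Add(Mul(2, Pow(o, 2)), o) = Add(o, Mul(2, Pow(o, 2))))
Mul(Function('l')(Pow(Add(-42, Function('O')(-7)), Rational(1, 2)), -106), 69) = Mul(Pow(Add(-42, Mul(-7, Add(1, Mul(2, -7)))), Rational(1, 2)), 69) = Mul(Pow(Add(-42, Mul(-7, Add(1, -14))), Rational(1, 2)), 69) = Mul(Pow(Add(-42, Mul(-7, -13)), Rational(1, 2)), 69) = Mul(Pow(Add(-42, 91), Rational(1, 2)), 69) = Mul(Pow(49, Rational(1, 2)), 69) = Mul(7, 69) = 483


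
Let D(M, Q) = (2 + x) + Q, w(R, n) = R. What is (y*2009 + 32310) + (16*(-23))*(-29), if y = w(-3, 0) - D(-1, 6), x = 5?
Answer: 10838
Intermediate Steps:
D(M, Q) = 7 + Q (D(M, Q) = (2 + 5) + Q = 7 + Q)
y = -16 (y = -3 - (7 + 6) = -3 - 1*13 = -3 - 13 = -16)
(y*2009 + 32310) + (16*(-23))*(-29) = (-16*2009 + 32310) + (16*(-23))*(-29) = (-32144 + 32310) - 368*(-29) = 166 + 10672 = 10838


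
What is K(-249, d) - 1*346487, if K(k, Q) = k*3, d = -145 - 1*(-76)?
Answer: -347234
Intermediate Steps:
d = -69 (d = -145 + 76 = -69)
K(k, Q) = 3*k
K(-249, d) - 1*346487 = 3*(-249) - 1*346487 = -747 - 346487 = -347234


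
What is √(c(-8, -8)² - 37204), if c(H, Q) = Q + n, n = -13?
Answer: I*√36763 ≈ 191.74*I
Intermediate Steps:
c(H, Q) = -13 + Q (c(H, Q) = Q - 13 = -13 + Q)
√(c(-8, -8)² - 37204) = √((-13 - 8)² - 37204) = √((-21)² - 37204) = √(441 - 37204) = √(-36763) = I*√36763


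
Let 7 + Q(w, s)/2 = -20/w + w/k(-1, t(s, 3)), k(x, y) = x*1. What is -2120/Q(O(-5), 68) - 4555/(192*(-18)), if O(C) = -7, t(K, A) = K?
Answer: -1277621/3456 ≈ -369.68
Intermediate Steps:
k(x, y) = x
Q(w, s) = -14 - 40/w - 2*w (Q(w, s) = -14 + 2*(-20/w + w/(-1)) = -14 + 2*(-20/w + w*(-1)) = -14 + 2*(-20/w - w) = -14 + 2*(-w - 20/w) = -14 + (-40/w - 2*w) = -14 - 40/w - 2*w)
-2120/Q(O(-5), 68) - 4555/(192*(-18)) = -2120/(-14 - 40/(-7) - 2*(-7)) - 4555/(192*(-18)) = -2120/(-14 - 40*(-1/7) + 14) - 4555/(-3456) = -2120/(-14 + 40/7 + 14) - 4555*(-1/3456) = -2120/40/7 + 4555/3456 = -2120*7/40 + 4555/3456 = -371 + 4555/3456 = -1277621/3456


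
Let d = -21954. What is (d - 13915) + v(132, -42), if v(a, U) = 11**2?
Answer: -35748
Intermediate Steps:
v(a, U) = 121
(d - 13915) + v(132, -42) = (-21954 - 13915) + 121 = -35869 + 121 = -35748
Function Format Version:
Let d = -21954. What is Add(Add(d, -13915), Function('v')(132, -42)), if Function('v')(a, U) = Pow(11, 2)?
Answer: -35748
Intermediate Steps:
Function('v')(a, U) = 121
Add(Add(d, -13915), Function('v')(132, -42)) = Add(Add(-21954, -13915), 121) = Add(-35869, 121) = -35748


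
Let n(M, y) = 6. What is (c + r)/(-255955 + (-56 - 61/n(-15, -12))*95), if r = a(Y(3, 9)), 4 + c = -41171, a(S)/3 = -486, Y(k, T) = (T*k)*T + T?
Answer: 255798/1573445 ≈ 0.16257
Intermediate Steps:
Y(k, T) = T + k*T**2 (Y(k, T) = k*T**2 + T = T + k*T**2)
a(S) = -1458 (a(S) = 3*(-486) = -1458)
c = -41175 (c = -4 - 41171 = -41175)
r = -1458
(c + r)/(-255955 + (-56 - 61/n(-15, -12))*95) = (-41175 - 1458)/(-255955 + (-56 - 61/6)*95) = -42633/(-255955 + (-56 - 61*1/6)*95) = -42633/(-255955 + (-56 - 61/6)*95) = -42633/(-255955 - 397/6*95) = -42633/(-255955 - 37715/6) = -42633/(-1573445/6) = -42633*(-6/1573445) = 255798/1573445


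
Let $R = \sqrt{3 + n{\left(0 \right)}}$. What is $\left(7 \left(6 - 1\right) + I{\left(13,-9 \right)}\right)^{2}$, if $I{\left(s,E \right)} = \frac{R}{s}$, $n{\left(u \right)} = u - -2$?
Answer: $\frac{\left(455 + \sqrt{5}\right)^{2}}{169} \approx 1237.1$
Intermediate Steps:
$n{\left(u \right)} = 2 + u$ ($n{\left(u \right)} = u + 2 = 2 + u$)
$R = \sqrt{5}$ ($R = \sqrt{3 + \left(2 + 0\right)} = \sqrt{3 + 2} = \sqrt{5} \approx 2.2361$)
$I{\left(s,E \right)} = \frac{\sqrt{5}}{s}$
$\left(7 \left(6 - 1\right) + I{\left(13,-9 \right)}\right)^{2} = \left(7 \left(6 - 1\right) + \frac{\sqrt{5}}{13}\right)^{2} = \left(7 \cdot 5 + \sqrt{5} \cdot \frac{1}{13}\right)^{2} = \left(35 + \frac{\sqrt{5}}{13}\right)^{2}$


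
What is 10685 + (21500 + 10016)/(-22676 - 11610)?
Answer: 183157197/17143 ≈ 10684.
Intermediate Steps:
10685 + (21500 + 10016)/(-22676 - 11610) = 10685 + 31516/(-34286) = 10685 + 31516*(-1/34286) = 10685 - 15758/17143 = 183157197/17143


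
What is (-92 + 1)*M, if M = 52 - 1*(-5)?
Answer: -5187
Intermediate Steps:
M = 57 (M = 52 + 5 = 57)
(-92 + 1)*M = (-92 + 1)*57 = -91*57 = -5187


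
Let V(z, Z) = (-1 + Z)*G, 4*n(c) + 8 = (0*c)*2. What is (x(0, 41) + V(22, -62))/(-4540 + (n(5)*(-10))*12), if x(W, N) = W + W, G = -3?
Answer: -189/4300 ≈ -0.043953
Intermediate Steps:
n(c) = -2 (n(c) = -2 + ((0*c)*2)/4 = -2 + (0*2)/4 = -2 + (¼)*0 = -2 + 0 = -2)
x(W, N) = 2*W
V(z, Z) = 3 - 3*Z (V(z, Z) = (-1 + Z)*(-3) = 3 - 3*Z)
(x(0, 41) + V(22, -62))/(-4540 + (n(5)*(-10))*12) = (2*0 + (3 - 3*(-62)))/(-4540 - 2*(-10)*12) = (0 + (3 + 186))/(-4540 + 20*12) = (0 + 189)/(-4540 + 240) = 189/(-4300) = 189*(-1/4300) = -189/4300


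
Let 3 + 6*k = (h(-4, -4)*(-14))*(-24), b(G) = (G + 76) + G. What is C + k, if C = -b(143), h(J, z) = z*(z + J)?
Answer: 2859/2 ≈ 1429.5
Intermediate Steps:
b(G) = 76 + 2*G (b(G) = (76 + G) + G = 76 + 2*G)
h(J, z) = z*(J + z)
k = 3583/2 (k = -½ + ((-4*(-4 - 4)*(-14))*(-24))/6 = -½ + ((-4*(-8)*(-14))*(-24))/6 = -½ + ((32*(-14))*(-24))/6 = -½ + (-448*(-24))/6 = -½ + (⅙)*10752 = -½ + 1792 = 3583/2 ≈ 1791.5)
C = -362 (C = -(76 + 2*143) = -(76 + 286) = -1*362 = -362)
C + k = -362 + 3583/2 = 2859/2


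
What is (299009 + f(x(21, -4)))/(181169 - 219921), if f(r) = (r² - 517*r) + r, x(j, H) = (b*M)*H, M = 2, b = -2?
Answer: -291009/38752 ≈ -7.5095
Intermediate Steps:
x(j, H) = -4*H (x(j, H) = (-2*2)*H = -4*H)
f(r) = r² - 516*r
(299009 + f(x(21, -4)))/(181169 - 219921) = (299009 + (-4*(-4))*(-516 - 4*(-4)))/(181169 - 219921) = (299009 + 16*(-516 + 16))/(-38752) = (299009 + 16*(-500))*(-1/38752) = (299009 - 8000)*(-1/38752) = 291009*(-1/38752) = -291009/38752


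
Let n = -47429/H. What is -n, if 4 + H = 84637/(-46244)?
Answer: -2193306676/269613 ≈ -8135.0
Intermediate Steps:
H = -269613/46244 (H = -4 + 84637/(-46244) = -4 + 84637*(-1/46244) = -4 - 84637/46244 = -269613/46244 ≈ -5.8302)
n = 2193306676/269613 (n = -47429/(-269613/46244) = -47429*(-46244/269613) = 2193306676/269613 ≈ 8135.0)
-n = -1*2193306676/269613 = -2193306676/269613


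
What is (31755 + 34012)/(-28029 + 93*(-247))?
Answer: -65767/51000 ≈ -1.2895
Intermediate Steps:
(31755 + 34012)/(-28029 + 93*(-247)) = 65767/(-28029 - 22971) = 65767/(-51000) = 65767*(-1/51000) = -65767/51000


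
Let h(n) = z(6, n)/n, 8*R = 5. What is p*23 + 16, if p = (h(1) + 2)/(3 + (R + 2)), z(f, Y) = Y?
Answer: 424/15 ≈ 28.267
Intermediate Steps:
R = 5/8 (R = (⅛)*5 = 5/8 ≈ 0.62500)
h(n) = 1 (h(n) = n/n = 1)
p = 8/15 (p = (1 + 2)/(3 + (5/8 + 2)) = 3/(3 + 21/8) = 3/(45/8) = 3*(8/45) = 8/15 ≈ 0.53333)
p*23 + 16 = (8/15)*23 + 16 = 184/15 + 16 = 424/15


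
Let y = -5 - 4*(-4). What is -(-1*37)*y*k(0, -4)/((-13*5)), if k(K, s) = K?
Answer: 0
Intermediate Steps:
y = 11 (y = -5 + 16 = 11)
-(-1*37)*y*k(0, -4)/((-13*5)) = --1*37*11*0/((-13*5)) = -(-37*11)*0/(-65) = -(-407)*0*(-1/65) = -(-407)*0 = -1*0 = 0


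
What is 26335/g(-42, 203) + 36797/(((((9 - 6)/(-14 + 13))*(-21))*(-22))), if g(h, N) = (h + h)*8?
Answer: -1457807/22176 ≈ -65.738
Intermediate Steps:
g(h, N) = 16*h (g(h, N) = (2*h)*8 = 16*h)
26335/g(-42, 203) + 36797/(((((9 - 6)/(-14 + 13))*(-21))*(-22))) = 26335/((16*(-42))) + 36797/(((((9 - 6)/(-14 + 13))*(-21))*(-22))) = 26335/(-672) + 36797/((((3/(-1))*(-21))*(-22))) = 26335*(-1/672) + 36797/((((3*(-1))*(-21))*(-22))) = -26335/672 + 36797/((-3*(-21)*(-22))) = -26335/672 + 36797/((63*(-22))) = -26335/672 + 36797/(-1386) = -26335/672 + 36797*(-1/1386) = -26335/672 - 36797/1386 = -1457807/22176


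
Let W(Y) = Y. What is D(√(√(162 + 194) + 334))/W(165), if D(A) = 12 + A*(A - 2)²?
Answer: 4/55 + (2 - √2*√(167 + √89))²*√(334 + 2*√89)/165 ≈ 32.147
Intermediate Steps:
D(A) = 12 + A*(-2 + A)²
D(√(√(162 + 194) + 334))/W(165) = (12 + √(√(162 + 194) + 334)*(-2 + √(√(162 + 194) + 334))²)/165 = (12 + √(√356 + 334)*(-2 + √(√356 + 334))²)*(1/165) = (12 + √(2*√89 + 334)*(-2 + √(2*√89 + 334))²)*(1/165) = (12 + √(334 + 2*√89)*(-2 + √(334 + 2*√89))²)*(1/165) = (12 + (-2 + √(334 + 2*√89))²*√(334 + 2*√89))*(1/165) = 4/55 + (-2 + √(334 + 2*√89))²*√(334 + 2*√89)/165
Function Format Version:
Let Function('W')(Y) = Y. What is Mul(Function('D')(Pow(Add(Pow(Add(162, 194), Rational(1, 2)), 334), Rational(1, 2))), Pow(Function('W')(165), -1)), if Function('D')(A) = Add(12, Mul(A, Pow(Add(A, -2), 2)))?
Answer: Add(Rational(4, 55), Mul(Rational(1, 165), Pow(Add(2, Mul(-1, Pow(2, Rational(1, 2)), Pow(Add(167, Pow(89, Rational(1, 2))), Rational(1, 2)))), 2), Pow(Add(334, Mul(2, Pow(89, Rational(1, 2)))), Rational(1, 2)))) ≈ 32.147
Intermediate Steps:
Function('D')(A) = Add(12, Mul(A, Pow(Add(-2, A), 2)))
Mul(Function('D')(Pow(Add(Pow(Add(162, 194), Rational(1, 2)), 334), Rational(1, 2))), Pow(Function('W')(165), -1)) = Mul(Add(12, Mul(Pow(Add(Pow(Add(162, 194), Rational(1, 2)), 334), Rational(1, 2)), Pow(Add(-2, Pow(Add(Pow(Add(162, 194), Rational(1, 2)), 334), Rational(1, 2))), 2))), Pow(165, -1)) = Mul(Add(12, Mul(Pow(Add(Pow(356, Rational(1, 2)), 334), Rational(1, 2)), Pow(Add(-2, Pow(Add(Pow(356, Rational(1, 2)), 334), Rational(1, 2))), 2))), Rational(1, 165)) = Mul(Add(12, Mul(Pow(Add(Mul(2, Pow(89, Rational(1, 2))), 334), Rational(1, 2)), Pow(Add(-2, Pow(Add(Mul(2, Pow(89, Rational(1, 2))), 334), Rational(1, 2))), 2))), Rational(1, 165)) = Mul(Add(12, Mul(Pow(Add(334, Mul(2, Pow(89, Rational(1, 2)))), Rational(1, 2)), Pow(Add(-2, Pow(Add(334, Mul(2, Pow(89, Rational(1, 2)))), Rational(1, 2))), 2))), Rational(1, 165)) = Mul(Add(12, Mul(Pow(Add(-2, Pow(Add(334, Mul(2, Pow(89, Rational(1, 2)))), Rational(1, 2))), 2), Pow(Add(334, Mul(2, Pow(89, Rational(1, 2)))), Rational(1, 2)))), Rational(1, 165)) = Add(Rational(4, 55), Mul(Rational(1, 165), Pow(Add(-2, Pow(Add(334, Mul(2, Pow(89, Rational(1, 2)))), Rational(1, 2))), 2), Pow(Add(334, Mul(2, Pow(89, Rational(1, 2)))), Rational(1, 2))))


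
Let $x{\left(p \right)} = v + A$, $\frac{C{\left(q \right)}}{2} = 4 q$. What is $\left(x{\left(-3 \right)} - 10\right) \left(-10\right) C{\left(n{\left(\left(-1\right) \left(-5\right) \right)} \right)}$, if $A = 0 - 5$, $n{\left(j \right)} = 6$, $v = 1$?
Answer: $6720$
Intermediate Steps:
$C{\left(q \right)} = 8 q$ ($C{\left(q \right)} = 2 \cdot 4 q = 8 q$)
$A = -5$ ($A = 0 - 5 = -5$)
$x{\left(p \right)} = -4$ ($x{\left(p \right)} = 1 - 5 = -4$)
$\left(x{\left(-3 \right)} - 10\right) \left(-10\right) C{\left(n{\left(\left(-1\right) \left(-5\right) \right)} \right)} = \left(-4 - 10\right) \left(-10\right) 8 \cdot 6 = \left(-14\right) \left(-10\right) 48 = 140 \cdot 48 = 6720$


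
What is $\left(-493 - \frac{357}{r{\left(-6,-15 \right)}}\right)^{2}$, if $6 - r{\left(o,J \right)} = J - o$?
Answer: $\frac{6677056}{25} \approx 2.6708 \cdot 10^{5}$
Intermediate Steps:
$r{\left(o,J \right)} = 6 + o - J$ ($r{\left(o,J \right)} = 6 - \left(J - o\right) = 6 + o - J$)
$\left(-493 - \frac{357}{r{\left(-6,-15 \right)}}\right)^{2} = \left(-493 - \frac{357}{6 - 6 - -15}\right)^{2} = \left(-493 - \frac{357}{6 - 6 + 15}\right)^{2} = \left(-493 - \frac{357}{15}\right)^{2} = \left(-493 - \frac{119}{5}\right)^{2} = \left(- \frac{2584}{5}\right)^{2} = \frac{6677056}{25}$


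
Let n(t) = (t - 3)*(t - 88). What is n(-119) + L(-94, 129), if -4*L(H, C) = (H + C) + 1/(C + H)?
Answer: 1767167/70 ≈ 25245.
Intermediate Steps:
n(t) = (-88 + t)*(-3 + t) (n(t) = (-3 + t)*(-88 + t) = (-88 + t)*(-3 + t))
L(H, C) = -C/4 - H/4 - 1/(4*(C + H)) (L(H, C) = -((H + C) + 1/(C + H))/4 = -((C + H) + 1/(C + H))/4 = -(C + H + 1/(C + H))/4 = -C/4 - H/4 - 1/(4*(C + H)))
n(-119) + L(-94, 129) = (264 + (-119)**2 - 91*(-119)) + (-1 - 1*129**2 - 1*(-94)**2 - 2*129*(-94))/(4*(129 - 94)) = (264 + 14161 + 10829) + (1/4)*(-1 - 1*16641 - 1*8836 + 24252)/35 = 25254 + (1/4)*(1/35)*(-1 - 16641 - 8836 + 24252) = 25254 + (1/4)*(1/35)*(-1226) = 25254 - 613/70 = 1767167/70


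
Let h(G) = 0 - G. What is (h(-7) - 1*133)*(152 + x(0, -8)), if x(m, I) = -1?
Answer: -19026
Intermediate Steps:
h(G) = -G
(h(-7) - 1*133)*(152 + x(0, -8)) = (-1*(-7) - 1*133)*(152 - 1) = (7 - 133)*151 = -126*151 = -19026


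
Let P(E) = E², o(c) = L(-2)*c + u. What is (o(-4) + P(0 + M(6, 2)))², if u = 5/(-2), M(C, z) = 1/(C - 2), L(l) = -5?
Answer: 78961/256 ≈ 308.44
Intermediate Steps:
M(C, z) = 1/(-2 + C)
u = -5/2 (u = 5*(-½) = -5/2 ≈ -2.5000)
o(c) = -5/2 - 5*c (o(c) = -5*c - 5/2 = -5/2 - 5*c)
(o(-4) + P(0 + M(6, 2)))² = ((-5/2 - 5*(-4)) + (0 + 1/(-2 + 6))²)² = ((-5/2 + 20) + (0 + 1/4)²)² = (35/2 + (0 + ¼)²)² = (35/2 + (¼)²)² = (35/2 + 1/16)² = (281/16)² = 78961/256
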